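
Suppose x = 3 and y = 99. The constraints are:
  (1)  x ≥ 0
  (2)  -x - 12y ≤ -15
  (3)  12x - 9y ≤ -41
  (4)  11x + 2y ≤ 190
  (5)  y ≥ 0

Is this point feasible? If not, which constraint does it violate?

not feasible — violates (4)

Constraint (4): 11x + 2y = 231, which is not ≤ 190. All other constraints are satisfied.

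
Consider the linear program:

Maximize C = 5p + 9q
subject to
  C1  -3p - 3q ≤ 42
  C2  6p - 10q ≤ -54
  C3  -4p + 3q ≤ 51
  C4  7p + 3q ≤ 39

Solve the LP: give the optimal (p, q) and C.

Extreme points and C = 5p + 9q:
  (-97/8, -15/8) → C = -155/2
  (-93/7, -5/7) → C = -510/7
  (57/22, 153/22) → C = 831/11
  (-12/11, 171/11) → C = 1479/11

At the optimal vertex, -4p + 3q = 51 and 7p + 3q = 39.
Solving simultaneously gives p = -12/11, q = 171/11.

p = -12/11, q = 171/11, maximum C = 1479/11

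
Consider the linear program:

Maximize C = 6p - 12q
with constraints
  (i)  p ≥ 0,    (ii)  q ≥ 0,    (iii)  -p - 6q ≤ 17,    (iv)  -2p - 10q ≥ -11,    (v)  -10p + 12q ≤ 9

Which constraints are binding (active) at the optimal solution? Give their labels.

(ii) and (iv)

Feasible corners and C = 6p - 12q:
  (0, 0) → C = 0
  (0, 3/4) → C = -9
  (11/2, 0) → C = 33
  (21/62, 32/31) → C = -321/31

The maximum is at (11/2, 0). Substituting into each constraint, equality holds for (ii) and (iv); the remaining constraints have slack.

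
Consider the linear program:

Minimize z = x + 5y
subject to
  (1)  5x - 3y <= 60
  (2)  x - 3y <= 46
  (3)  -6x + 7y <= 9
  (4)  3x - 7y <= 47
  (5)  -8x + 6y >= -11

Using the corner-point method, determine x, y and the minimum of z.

At the optimal vertex, -6x + 7y = 9 and 3x - 7y = 47.
Solving simultaneously gives x = -56/3, y = -103/7.

x = -56/3, y = -103/7, minimum z = -1937/21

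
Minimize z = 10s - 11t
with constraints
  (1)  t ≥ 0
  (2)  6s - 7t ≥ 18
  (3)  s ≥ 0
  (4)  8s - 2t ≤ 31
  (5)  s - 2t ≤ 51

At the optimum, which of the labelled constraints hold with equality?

Extreme points and z = 10s - 11t:
  (3, 0) → z = 30
  (31/8, 0) → z = 155/4
  (181/44, 21/22) → z = 337/11

The minimum is at (3, 0). Substituting into each constraint, equality holds for (1) and (2); the remaining constraints have slack.

(1) and (2)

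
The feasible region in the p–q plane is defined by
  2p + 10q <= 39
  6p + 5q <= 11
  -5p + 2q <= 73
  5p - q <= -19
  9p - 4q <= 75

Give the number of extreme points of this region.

4

Of the 10 pairwise boundary intersections, those satisfying every inequality are:
  (-326/27, 341/54)
  (-151/52, 233/52)
  (-221, -516)
  (-151/11, -546/11)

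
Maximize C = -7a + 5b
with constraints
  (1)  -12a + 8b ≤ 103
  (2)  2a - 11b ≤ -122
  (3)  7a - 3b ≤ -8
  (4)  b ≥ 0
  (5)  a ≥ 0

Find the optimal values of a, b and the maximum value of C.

a = 49/4, b = 125/4, maximum C = 141/2

Corner points and C = -7a + 5b:
  (49/4, 125/4) → C = 141/2
  (0, 103/8) → C = 515/8
  (278/71, 838/71) → C = 2244/71
  (0, 122/11) → C = 610/11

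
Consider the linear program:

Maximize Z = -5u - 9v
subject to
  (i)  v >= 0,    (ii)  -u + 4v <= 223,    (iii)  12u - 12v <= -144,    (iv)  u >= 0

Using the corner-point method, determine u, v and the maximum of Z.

u = 0, v = 12, maximum Z = -108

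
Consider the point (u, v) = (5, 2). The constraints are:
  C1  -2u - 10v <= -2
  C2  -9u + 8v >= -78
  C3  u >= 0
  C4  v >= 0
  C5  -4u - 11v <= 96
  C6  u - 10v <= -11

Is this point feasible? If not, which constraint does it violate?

C1: -30 ≤ -2 ✓
C2: -29 ≥ -78 ✓
C3: 5 ≥ 0 ✓
C4: 2 ≥ 0 ✓
C5: -42 ≤ 96 ✓
C6: -15 ≤ -11 ✓

feasible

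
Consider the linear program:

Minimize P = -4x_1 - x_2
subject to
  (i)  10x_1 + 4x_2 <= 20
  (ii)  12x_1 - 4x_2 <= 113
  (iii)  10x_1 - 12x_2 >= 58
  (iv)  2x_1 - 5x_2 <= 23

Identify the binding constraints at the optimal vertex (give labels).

(i) and (iv)

Extreme points and P = -4x_1 - x_2:
  (59/20, -19/8) → P = -377/40
  (96/29, -95/29) → P = -289/29
  (7/13, -57/13) → P = 29/13

The minimum is at (96/29, -95/29). Substituting into each constraint, equality holds for (i) and (iv); the remaining constraints have slack.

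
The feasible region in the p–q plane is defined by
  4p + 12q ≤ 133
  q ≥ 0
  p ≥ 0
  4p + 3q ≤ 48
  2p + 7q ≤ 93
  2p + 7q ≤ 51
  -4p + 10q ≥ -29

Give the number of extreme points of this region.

5

The feasible vertices (each the meet of two boundaries and inside every other half-plane) are:
  (0, 0)
  (29/4, 0)
  (0, 51/7)
  (183/22, 54/11)
  (567/52, 19/13)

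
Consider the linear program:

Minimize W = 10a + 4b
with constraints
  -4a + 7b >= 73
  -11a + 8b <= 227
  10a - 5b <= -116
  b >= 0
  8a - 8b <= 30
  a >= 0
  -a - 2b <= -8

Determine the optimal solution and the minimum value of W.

Corner points and W = 10a + 4b:
  (207/25, 994/25) → W = 6046/25
  (0, 227/8) → W = 227/2
  (0, 116/5) → W = 464/5

The optimum lies where 10a - 5b = -116 and a = 0.
Solving simultaneously gives a = 0, b = 116/5.

a = 0, b = 116/5, minimum W = 464/5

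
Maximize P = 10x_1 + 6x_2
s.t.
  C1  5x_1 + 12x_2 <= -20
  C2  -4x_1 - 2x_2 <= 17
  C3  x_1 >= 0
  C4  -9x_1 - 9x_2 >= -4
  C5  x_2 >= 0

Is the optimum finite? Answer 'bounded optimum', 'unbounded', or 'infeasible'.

The boundaries 5x_1 + 12x_2 = -20 and -4x_1 - 2x_2 = 17 meet at (-82/19, 5/38), but that point violates x_1 ≥ 0. Every candidate vertex is excluded by some other constraint, so the feasible region is empty.

infeasible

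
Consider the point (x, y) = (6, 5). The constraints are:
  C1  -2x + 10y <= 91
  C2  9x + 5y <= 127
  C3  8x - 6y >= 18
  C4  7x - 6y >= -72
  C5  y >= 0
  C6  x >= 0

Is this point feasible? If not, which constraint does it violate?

C1: 38 ≤ 91 ✓
C2: 79 ≤ 127 ✓
C3: 18 ≥ 18 ✓
C4: 12 ≥ -72 ✓
C5: 5 ≥ 0 ✓
C6: 6 ≥ 0 ✓

feasible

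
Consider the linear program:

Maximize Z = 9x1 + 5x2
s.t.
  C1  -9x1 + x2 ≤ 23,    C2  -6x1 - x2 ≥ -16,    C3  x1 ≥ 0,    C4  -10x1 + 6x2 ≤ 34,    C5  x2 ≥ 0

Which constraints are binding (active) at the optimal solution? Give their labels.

C2 and C4

Corner points and Z = 9x1 + 5x2:
  (31/23, 182/23) → Z = 1189/23
  (8/3, 0) → Z = 24
  (0, 17/3) → Z = 85/3
  (0, 0) → Z = 0

The maximum is at (31/23, 182/23). Substituting into each constraint, equality holds for C2 and C4; the remaining constraints have slack.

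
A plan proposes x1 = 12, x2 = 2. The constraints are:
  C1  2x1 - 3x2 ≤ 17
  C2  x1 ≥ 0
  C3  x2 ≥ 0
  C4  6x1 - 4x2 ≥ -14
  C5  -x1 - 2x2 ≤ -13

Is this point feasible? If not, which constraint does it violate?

Constraint C1: 2x1 - 3x2 = 18, which is not ≤ 17. All other constraints are satisfied.

not feasible — violates C1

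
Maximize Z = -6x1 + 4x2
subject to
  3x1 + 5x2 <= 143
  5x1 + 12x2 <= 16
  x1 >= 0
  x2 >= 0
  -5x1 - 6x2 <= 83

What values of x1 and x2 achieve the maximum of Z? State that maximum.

Vertices and Z = -6x1 + 4x2:
  (0, 4/3) → Z = 16/3
  (16/5, 0) → Z = -96/5
  (0, 0) → Z = 0

x1 = 0, x2 = 4/3, maximum Z = 16/3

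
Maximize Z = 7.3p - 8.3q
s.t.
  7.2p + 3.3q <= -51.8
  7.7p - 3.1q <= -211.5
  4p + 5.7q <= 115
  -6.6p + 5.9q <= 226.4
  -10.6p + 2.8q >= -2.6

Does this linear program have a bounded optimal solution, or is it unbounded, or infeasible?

unbounded

From the feasible point (-54601/2497, 3158/227), moving in the direction (-3.1, -7.7) keeps every constraint satisfied while Z increases without bound.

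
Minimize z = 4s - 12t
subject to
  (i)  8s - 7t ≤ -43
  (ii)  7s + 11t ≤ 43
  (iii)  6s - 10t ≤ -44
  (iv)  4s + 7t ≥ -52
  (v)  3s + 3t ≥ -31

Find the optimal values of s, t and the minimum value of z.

s = -235/6, t = 173/6, minimum z = -1508/3

Corner points and z = 4s - 12t:
  (-172/137, 645/137) → z = -8428/137
  (-61/19, 47/19) → z = -808/19
  (-235/6, 173/6) → z = -1508/3
  (-221/24, -9/8) → z = -70/3

The binding constraints are 7s + 11t = 43 and 3s + 3t = -31.
Solving simultaneously gives s = -235/6, t = 173/6.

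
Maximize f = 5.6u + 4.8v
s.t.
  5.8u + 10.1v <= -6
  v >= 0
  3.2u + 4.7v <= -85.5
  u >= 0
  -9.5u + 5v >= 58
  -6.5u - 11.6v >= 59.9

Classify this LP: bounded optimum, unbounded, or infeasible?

The boundaries v = 0 and 3.2u + 4.7v = -85.5 meet at (-26.71875, 0), but that point violates u ≥ 0. Every candidate vertex is excluded by some other constraint, so the feasible region is empty.

infeasible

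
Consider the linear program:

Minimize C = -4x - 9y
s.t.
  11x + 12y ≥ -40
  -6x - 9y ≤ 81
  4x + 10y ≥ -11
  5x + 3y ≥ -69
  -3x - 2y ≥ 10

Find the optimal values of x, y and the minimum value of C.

x = -108, y = 157, minimum C = -981

At the optimal vertex, 5x + 3y = -69 and -3x - 2y = 10.
Solving simultaneously gives x = -108, y = 157.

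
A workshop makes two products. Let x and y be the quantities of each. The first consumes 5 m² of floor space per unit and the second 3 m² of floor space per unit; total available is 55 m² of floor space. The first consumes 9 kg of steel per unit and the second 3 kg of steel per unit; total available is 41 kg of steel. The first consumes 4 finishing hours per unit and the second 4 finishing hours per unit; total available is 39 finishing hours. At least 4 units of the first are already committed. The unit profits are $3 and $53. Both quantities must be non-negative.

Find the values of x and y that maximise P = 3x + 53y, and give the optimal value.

Vertices and P = 3x + 53y:
  (41/9, 0) → P = 41/3
  (4, 0) → P = 12
  (4, 5/3) → P = 301/3

At the optimal vertex, 9x + 3y = 41 and x = 4.
Solving simultaneously gives x = 4, y = 5/3.

x = 4, y = 5/3, maximum P = 301/3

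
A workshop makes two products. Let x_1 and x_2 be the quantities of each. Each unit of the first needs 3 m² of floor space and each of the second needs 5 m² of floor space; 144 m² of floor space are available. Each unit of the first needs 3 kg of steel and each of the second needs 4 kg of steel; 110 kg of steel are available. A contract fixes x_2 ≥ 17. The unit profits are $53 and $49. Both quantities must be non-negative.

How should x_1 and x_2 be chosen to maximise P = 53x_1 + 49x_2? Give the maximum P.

x_1 = 14, x_2 = 17, maximum P = 1575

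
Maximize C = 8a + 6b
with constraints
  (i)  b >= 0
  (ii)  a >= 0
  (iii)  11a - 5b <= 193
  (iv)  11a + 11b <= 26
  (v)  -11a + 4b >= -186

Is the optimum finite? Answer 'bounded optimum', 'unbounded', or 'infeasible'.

Corner points and C = 8a + 6b:
  (0, 0) → C = 0
  (26/11, 0) → C = 208/11
  (0, 26/11) → C = 156/11
The feasible region has finitely many vertices and no improving ray; the maximum is 208/11 at (26/11, 0).

bounded optimum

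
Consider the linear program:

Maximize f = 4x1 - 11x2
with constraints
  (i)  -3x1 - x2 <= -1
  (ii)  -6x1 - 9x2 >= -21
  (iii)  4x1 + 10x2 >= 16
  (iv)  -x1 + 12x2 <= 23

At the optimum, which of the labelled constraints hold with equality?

Extreme points and f = 4x1 - 11x2:
  (-3/13, 22/13) → f = -254/13
  (-11/37, 70/37) → f = -22
  (11/4, 1/2) → f = 11/2
  (5/9, 53/27) → f = -523/27

The maximum is at (11/4, 1/2). Substituting into each constraint, equality holds for (ii) and (iii); the remaining constraints have slack.

(ii) and (iii)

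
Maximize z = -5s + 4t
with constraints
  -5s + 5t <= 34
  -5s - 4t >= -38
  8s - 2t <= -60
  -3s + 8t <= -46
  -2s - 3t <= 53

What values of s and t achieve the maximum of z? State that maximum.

s = -286/25, t = -251/25, maximum z = 426/25

Corner points and z = -5s + 4t:
  (-286/29, -274/29) → z = 334/29
  (-143/14, -76/7) → z = 107/14
  (-286/25, -251/25) → z = 426/25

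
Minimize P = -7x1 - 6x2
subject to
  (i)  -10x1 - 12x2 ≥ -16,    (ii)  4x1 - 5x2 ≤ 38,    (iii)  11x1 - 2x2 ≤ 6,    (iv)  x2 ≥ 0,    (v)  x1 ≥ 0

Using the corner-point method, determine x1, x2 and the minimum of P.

x1 = 13/19, x2 = 29/38, minimum P = -178/19

The optimum lies where -10x1 - 12x2 = -16 and 11x1 - 2x2 = 6.
Solving simultaneously gives x1 = 13/19, x2 = 29/38.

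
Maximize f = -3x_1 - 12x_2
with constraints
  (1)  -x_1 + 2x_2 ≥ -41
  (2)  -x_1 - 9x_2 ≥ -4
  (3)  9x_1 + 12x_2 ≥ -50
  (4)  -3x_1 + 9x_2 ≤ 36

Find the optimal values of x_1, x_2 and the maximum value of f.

x_1 = 196/15, x_2 = -419/30, maximum f = 642/5

Vertices and f = -3x_1 - 12x_2:
  (377/11, -37/11) → f = -687/11
  (196/15, -419/30) → f = 642/5
  (-166/23, 86/69) → f = 154/23

The optimum lies where -x_1 + 2x_2 = -41 and 9x_1 + 12x_2 = -50.
Solving simultaneously gives x_1 = 196/15, x_2 = -419/30.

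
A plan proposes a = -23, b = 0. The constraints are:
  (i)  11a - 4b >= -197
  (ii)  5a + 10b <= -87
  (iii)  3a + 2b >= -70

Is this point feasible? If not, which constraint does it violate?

Constraint (i): 11a - 4b = -253, which is not ≥ -197. All other constraints are satisfied.

not feasible — violates (i)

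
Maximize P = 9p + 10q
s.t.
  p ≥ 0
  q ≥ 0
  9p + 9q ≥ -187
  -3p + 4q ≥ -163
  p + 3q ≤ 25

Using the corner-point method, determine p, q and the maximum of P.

p = 25, q = 0, maximum P = 225

At the optimal vertex, q = 0 and p + 3q = 25.
Solving simultaneously gives p = 25, q = 0.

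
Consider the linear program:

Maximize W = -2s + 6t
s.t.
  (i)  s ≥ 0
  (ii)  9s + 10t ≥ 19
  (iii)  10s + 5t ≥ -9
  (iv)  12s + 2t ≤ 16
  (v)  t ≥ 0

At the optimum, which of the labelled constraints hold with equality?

Vertices and W = -2s + 6t:
  (0, 19/10) → W = 57/5
  (0, 8) → W = 48
  (61/51, 14/17) → W = 130/51

The maximum is at (0, 8). Substituting into each constraint, equality holds for (i) and (iv); the remaining constraints have slack.

(i) and (iv)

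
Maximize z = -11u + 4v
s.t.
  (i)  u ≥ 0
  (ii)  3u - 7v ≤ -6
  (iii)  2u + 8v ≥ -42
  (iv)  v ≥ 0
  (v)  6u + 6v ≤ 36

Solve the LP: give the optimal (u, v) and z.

u = 0, v = 6, maximum z = 24

Feasible corners and z = -11u + 4v:
  (0, 6/7) → z = 24/7
  (0, 6) → z = 24
  (18/5, 12/5) → z = -30

At the optimal vertex, u = 0 and 6u + 6v = 36.
Solving simultaneously gives u = 0, v = 6.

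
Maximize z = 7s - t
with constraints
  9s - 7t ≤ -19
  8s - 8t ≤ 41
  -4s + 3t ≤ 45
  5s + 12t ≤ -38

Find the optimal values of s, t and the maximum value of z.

s = -38/11, t = -19/11, maximum z = -247/11

The binding constraints are 9s - 7t = -19 and 5s + 12t = -38.
Solving simultaneously gives s = -38/11, t = -19/11.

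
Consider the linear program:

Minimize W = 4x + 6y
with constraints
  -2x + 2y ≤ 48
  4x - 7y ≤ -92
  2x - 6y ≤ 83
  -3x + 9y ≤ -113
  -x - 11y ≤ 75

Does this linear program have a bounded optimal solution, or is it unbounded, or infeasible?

The boundaries -2x + 2y = 48 and 4x - 7y = -92 meet at (-76/3, -4/3), but that point violates -3x + 9y ≤ -113. Every candidate vertex is excluded by some other constraint, so the feasible region is empty.

infeasible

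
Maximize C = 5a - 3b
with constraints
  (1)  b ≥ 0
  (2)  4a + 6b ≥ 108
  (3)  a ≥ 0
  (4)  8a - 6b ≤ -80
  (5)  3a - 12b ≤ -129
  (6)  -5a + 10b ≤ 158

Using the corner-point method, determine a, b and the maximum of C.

a = 74/25, b = 432/25, maximum C = -926/25

The optimum lies where 8a - 6b = -80 and -5a + 10b = 158.
Solving simultaneously gives a = 74/25, b = 432/25.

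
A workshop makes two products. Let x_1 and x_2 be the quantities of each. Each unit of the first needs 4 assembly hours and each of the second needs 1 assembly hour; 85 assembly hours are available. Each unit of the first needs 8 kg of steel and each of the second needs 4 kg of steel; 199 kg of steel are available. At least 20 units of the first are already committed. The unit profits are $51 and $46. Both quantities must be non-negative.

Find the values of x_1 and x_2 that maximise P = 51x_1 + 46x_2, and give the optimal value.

x_1 = 20, x_2 = 5, maximum P = 1250

Feasible corners and P = 51x_1 + 46x_2:
  (85/4, 0) → P = 4335/4
  (20, 0) → P = 1020
  (20, 5) → P = 1250

The binding constraints are 4x_1 + x_2 = 85 and x_1 = 20.
Solving simultaneously gives x_1 = 20, x_2 = 5.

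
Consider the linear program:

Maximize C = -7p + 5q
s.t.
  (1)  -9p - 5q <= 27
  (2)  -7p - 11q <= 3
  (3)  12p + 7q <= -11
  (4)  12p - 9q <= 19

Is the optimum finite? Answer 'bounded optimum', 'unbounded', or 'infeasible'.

bounded optimum

Vertices and C = -7p + 5q:
  (-141/32, 81/32) → C = 87/2
  (-134/3, 75) → C = 2063/3
  (-100/83, 41/83) → C = 905/83
The feasible region has finitely many vertices and no improving ray; the maximum is 2063/3 at (-134/3, 75).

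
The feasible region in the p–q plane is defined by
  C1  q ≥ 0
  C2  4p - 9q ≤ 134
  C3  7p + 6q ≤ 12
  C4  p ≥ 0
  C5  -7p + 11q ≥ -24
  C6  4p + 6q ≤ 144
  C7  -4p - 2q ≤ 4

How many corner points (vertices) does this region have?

3

Of the 21 pairwise boundary intersections, those satisfying every inequality are:
  (12/7, 0)
  (0, 0)
  (0, 2)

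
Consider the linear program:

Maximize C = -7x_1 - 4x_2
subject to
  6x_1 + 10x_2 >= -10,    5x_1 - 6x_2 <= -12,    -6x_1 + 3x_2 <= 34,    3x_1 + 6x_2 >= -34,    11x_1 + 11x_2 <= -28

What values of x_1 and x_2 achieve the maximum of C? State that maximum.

x_1 = -185/39, x_2 = 24/13, maximum C = 1007/39

Feasible corners and C = -7x_1 - 4x_2:
  (-185/39, 24/13) → C = 1007/39
  (-85/22, 29/22) → C = 479/22
  (-458/99, 206/99) → C = 794/33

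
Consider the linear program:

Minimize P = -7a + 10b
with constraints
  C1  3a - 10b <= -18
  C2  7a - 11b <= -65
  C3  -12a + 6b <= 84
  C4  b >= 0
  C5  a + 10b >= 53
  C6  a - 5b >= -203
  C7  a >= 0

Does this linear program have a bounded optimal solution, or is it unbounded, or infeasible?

bounded optimum

Vertices and P = -7a + 10b:
  (159/2, 113/2) → P = 17/2
  (0, 65/11) → P = 650/11
  (133/9, 392/9) → P = 2989/9
  (0, 14) → P = 140
The feasible region has finitely many vertices and no improving ray; the minimum is 17/2 at (159/2, 113/2).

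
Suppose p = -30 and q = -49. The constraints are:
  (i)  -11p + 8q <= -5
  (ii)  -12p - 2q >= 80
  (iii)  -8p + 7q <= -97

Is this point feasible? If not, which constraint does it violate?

feasible

(i): -62 ≤ -5 ✓
(ii): 458 ≥ 80 ✓
(iii): -103 ≤ -97 ✓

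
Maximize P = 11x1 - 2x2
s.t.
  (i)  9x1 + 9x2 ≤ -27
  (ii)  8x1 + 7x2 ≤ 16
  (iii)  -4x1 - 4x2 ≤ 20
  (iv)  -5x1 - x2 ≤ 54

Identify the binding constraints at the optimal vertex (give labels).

Extreme points and P = 11x1 - 2x2:
  (37, -40) → P = 487
  (-51/4, 39/4) → P = -639/4
  (51, -56) → P = 673
  (-49/4, 29/4) → P = -597/4

The maximum is at (51, -56). Substituting into each constraint, equality holds for (ii) and (iii); the remaining constraints have slack.

(ii) and (iii)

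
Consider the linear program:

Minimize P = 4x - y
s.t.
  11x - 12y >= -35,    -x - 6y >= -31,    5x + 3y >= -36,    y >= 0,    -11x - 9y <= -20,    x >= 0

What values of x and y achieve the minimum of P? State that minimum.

x = 0, y = 35/12, minimum P = -35/12

The binding constraints are 11x - 12y = -35 and x = 0.
Solving simultaneously gives x = 0, y = 35/12.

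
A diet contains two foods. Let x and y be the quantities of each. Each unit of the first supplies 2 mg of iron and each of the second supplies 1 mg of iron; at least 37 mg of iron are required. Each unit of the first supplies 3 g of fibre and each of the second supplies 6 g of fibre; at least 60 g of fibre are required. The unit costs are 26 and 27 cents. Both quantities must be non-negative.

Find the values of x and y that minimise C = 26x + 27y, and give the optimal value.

Vertices and C = 26x + 27y:
  (0, 37) → C = 999
  (20, 0) → C = 520
  (18, 1) → C = 495
The feasible region is unbounded (it extends along (0, 1), (1, 0)), but C strictly increases along every unbounded feasible direction, so there is no improving ray and the minimum is attained at a vertex.

x = 18, y = 1, minimum C = 495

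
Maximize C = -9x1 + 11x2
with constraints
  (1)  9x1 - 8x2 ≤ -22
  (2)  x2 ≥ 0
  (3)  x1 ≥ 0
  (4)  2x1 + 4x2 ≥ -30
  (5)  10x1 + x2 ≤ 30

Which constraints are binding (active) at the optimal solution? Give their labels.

Corner points and C = -9x1 + 11x2:
  (0, 11/4) → C = 121/4
  (218/89, 490/89) → C = 3428/89
  (0, 30) → C = 330

The maximum is at (0, 30). Substituting into each constraint, equality holds for (3) and (5); the remaining constraints have slack.

(3) and (5)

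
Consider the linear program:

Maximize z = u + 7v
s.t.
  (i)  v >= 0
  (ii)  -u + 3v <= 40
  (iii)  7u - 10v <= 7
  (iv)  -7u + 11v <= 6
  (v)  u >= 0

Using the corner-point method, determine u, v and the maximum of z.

u = 137/7, v = 13, maximum z = 774/7

Corner points and z = u + 7v:
  (1, 0) → z = 1
  (0, 0) → z = 0
  (137/7, 13) → z = 774/7
  (0, 6/11) → z = 42/11

The optimum lies where 7u - 10v = 7 and -7u + 11v = 6.
Solving simultaneously gives u = 137/7, v = 13.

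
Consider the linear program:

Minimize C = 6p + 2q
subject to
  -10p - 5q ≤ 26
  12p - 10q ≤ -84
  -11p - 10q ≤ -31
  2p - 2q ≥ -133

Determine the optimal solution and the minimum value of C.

Extreme points and C = 6p + 2q:
  (-83/9, 596/45) → C = -1298/45
  (-239/10, 213/5) → C = -291/5
  (-53/23, 648/115) → C = -294/115
  (581/2, 357) → C = 2457

At the optimal vertex, -10p - 5q = 26 and 2p - 2q = -133.
Solving simultaneously gives p = -239/10, q = 213/5.

p = -239/10, q = 213/5, minimum C = -291/5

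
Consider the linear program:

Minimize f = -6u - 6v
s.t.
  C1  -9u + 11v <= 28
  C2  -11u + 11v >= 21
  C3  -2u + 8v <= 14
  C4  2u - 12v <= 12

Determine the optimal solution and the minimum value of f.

u = -7/33, v = 56/33, minimum f = -98/11

Vertices and f = -6u - 6v:
  (-7/5, 7/5) → f = 0
  (-234/43, -82/43) → f = 1896/43
  (-7/33, 56/33) → f = -98/11
  (-192/55, -87/55) → f = 1674/55

The binding constraints are -11u + 11v = 21 and -2u + 8v = 14.
Solving simultaneously gives u = -7/33, v = 56/33.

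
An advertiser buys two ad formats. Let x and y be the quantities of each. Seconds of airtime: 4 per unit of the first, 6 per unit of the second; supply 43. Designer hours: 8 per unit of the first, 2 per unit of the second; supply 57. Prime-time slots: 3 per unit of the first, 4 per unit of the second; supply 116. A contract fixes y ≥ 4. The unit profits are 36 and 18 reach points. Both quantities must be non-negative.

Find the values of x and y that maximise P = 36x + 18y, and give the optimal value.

x = 19/4, y = 4, maximum P = 243

Extreme points and P = 36x + 18y:
  (0, 43/6) → P = 129
  (0, 4) → P = 72
  (19/4, 4) → P = 243

At the optimal vertex, 4x + 6y = 43 and y = 4.
Solving simultaneously gives x = 19/4, y = 4.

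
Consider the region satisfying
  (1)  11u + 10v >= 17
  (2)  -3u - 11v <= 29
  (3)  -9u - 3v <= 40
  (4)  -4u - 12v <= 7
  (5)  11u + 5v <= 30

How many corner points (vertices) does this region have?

4

Intersecting each pair of boundary lines and keeping only the points that satisfy every inequality leaves:
  (-451/57, 593/57)
  (137/46, -145/92)
  (-145/6, 355/6)
  (395/112, -197/112)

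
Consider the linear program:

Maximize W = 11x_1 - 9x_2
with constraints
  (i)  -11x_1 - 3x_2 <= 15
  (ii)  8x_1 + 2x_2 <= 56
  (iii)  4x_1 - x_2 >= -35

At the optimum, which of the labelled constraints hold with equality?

(i) and (ii)

Corner points and W = 11x_1 - 9x_2:
  (99, -368) → W = 4401
  (-120/23, 325/23) → W = -4245/23
  (-7/8, 63/2) → W = -2345/8

The maximum is at (99, -368). Substituting into each constraint, equality holds for (i) and (ii); the remaining constraints have slack.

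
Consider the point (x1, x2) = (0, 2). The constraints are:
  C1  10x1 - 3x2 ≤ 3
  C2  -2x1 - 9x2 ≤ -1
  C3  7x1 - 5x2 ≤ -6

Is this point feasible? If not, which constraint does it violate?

C1: -6 ≤ 3 ✓
C2: -18 ≤ -1 ✓
C3: -10 ≤ -6 ✓

feasible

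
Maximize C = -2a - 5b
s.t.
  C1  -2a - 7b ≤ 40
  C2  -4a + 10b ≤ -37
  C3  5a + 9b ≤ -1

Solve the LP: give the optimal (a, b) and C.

a = -47/16, b = -39/8, maximum C = 121/4

Vertices and C = -2a - 5b:
  (-47/16, -39/8) → C = 121/4
  (353/17, -198/17) → C = 284/17
  (323/86, -189/86) → C = 299/86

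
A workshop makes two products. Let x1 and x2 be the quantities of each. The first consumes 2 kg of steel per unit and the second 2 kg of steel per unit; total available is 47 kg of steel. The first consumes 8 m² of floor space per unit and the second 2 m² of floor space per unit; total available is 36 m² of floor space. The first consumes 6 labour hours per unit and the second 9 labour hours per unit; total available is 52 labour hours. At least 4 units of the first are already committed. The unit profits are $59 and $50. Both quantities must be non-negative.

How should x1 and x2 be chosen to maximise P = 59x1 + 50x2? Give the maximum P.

x1 = 4, x2 = 2, maximum P = 336

Vertices and P = 59x1 + 50x2:
  (9/2, 0) → P = 531/2
  (4, 0) → P = 236
  (4, 2) → P = 336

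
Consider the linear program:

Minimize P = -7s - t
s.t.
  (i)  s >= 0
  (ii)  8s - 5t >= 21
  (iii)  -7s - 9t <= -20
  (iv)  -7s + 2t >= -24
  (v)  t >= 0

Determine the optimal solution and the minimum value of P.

Vertices and P = -7s - t:
  (289/107, 13/107) → P = -2036/107
  (78/19, 45/19) → P = -591/19
  (20/7, 0) → P = -20
  (24/7, 0) → P = -24

s = 78/19, t = 45/19, minimum P = -591/19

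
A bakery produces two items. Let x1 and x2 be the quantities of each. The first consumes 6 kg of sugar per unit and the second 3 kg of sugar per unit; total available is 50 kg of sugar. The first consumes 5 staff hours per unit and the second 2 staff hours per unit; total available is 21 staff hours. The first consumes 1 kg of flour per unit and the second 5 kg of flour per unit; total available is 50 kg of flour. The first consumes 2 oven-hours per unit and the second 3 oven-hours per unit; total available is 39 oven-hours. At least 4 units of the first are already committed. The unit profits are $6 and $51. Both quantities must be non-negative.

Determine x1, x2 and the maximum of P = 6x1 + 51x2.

Extreme points and P = 6x1 + 51x2:
  (21/5, 0) → P = 126/5
  (4, 0) → P = 24
  (4, 1/2) → P = 99/2

At the optimal vertex, 5x1 + 2x2 = 21 and x1 = 4.
Solving simultaneously gives x1 = 4, x2 = 1/2.

x1 = 4, x2 = 1/2, maximum P = 99/2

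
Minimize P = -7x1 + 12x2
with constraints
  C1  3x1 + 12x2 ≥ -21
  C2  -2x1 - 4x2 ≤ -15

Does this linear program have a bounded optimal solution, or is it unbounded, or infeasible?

unbounded

From the feasible point (22, -29/4), moving in the direction (12, -3) keeps every constraint satisfied while P decreases without bound.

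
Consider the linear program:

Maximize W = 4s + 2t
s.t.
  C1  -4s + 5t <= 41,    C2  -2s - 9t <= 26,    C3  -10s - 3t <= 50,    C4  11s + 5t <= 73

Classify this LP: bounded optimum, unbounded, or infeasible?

Corner points and W = 4s + 2t:
  (-373/62, 105/31) → W = -536/31
  (32/15, 743/75) → W = 2126/75
  (-31/7, -40/21) → W = -452/21
  (787/89, -432/89) → W = 2284/89
The feasible region has finitely many vertices and no improving ray; the maximum is 2126/75 at (32/15, 743/75).

bounded optimum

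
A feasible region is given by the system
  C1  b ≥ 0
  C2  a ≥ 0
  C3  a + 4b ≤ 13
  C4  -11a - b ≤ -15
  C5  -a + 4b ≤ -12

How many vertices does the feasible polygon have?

Pairwise boundary intersections that survive every other constraint:
  (13, 0)
  (12, 0)
  (25/2, 1/8)

3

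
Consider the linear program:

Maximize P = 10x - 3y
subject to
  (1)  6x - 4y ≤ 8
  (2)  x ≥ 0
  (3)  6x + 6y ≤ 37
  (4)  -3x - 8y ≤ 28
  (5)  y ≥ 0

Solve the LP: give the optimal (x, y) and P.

x = 49/15, y = 29/10, maximum P = 719/30

The binding constraints are 6x - 4y = 8 and 6x + 6y = 37.
Solving simultaneously gives x = 49/15, y = 29/10.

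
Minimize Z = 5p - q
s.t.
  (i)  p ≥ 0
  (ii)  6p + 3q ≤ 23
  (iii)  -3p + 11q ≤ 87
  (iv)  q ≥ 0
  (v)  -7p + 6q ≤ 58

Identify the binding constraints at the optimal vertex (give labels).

(i) and (ii)

Corner points and Z = 5p - q:
  (0, 23/3) → Z = -23/3
  (0, 0) → Z = 0
  (23/6, 0) → Z = 115/6

The minimum is at (0, 23/3). Substituting into each constraint, equality holds for (i) and (ii); the remaining constraints have slack.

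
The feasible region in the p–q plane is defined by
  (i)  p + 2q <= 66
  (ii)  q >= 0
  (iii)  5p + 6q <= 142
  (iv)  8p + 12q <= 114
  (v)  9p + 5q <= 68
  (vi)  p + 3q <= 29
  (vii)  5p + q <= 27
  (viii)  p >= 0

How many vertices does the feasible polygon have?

5

The feasible vertices (each the meet of two boundaries and inside every other half-plane) are:
  (27/5, 0)
  (0, 0)
  (123/34, 241/34)
  (0, 19/2)
  (67/16, 97/16)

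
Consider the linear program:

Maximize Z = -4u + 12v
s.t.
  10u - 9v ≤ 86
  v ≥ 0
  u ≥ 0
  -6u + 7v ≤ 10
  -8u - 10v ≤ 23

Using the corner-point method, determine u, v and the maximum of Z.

u = 173/4, v = 77/2, maximum Z = 289

Vertices and Z = -4u + 12v:
  (43/5, 0) → Z = -172/5
  (173/4, 77/2) → Z = 289
  (0, 0) → Z = 0
  (0, 10/7) → Z = 120/7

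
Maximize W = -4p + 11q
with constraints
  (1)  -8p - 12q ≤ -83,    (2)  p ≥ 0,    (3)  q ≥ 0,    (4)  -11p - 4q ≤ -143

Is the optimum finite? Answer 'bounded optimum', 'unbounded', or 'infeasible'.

unbounded

From the feasible point (0, 143/4), moving in the direction (0, 1) keeps every constraint satisfied while W increases without bound.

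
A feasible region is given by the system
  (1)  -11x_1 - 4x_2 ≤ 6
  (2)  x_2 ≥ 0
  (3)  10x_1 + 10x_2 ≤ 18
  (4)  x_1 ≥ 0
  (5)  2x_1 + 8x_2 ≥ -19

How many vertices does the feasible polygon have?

Pairwise boundary intersections that survive every other constraint:
  (9/5, 0)
  (0, 0)
  (0, 9/5)

3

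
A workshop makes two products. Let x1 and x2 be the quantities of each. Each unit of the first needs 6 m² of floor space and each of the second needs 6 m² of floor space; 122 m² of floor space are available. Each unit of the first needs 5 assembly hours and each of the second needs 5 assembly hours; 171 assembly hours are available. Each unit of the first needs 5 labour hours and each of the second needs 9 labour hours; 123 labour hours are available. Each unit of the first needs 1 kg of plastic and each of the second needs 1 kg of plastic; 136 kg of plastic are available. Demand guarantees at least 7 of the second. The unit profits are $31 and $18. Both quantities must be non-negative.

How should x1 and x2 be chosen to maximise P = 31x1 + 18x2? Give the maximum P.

Feasible corners and P = 31x1 + 18x2:
  (0, 41/3) → P = 246
  (0, 7) → P = 126
  (12, 7) → P = 498

The optimum lies where 5x1 + 9x2 = 123 and x2 = 7.
Solving simultaneously gives x1 = 12, x2 = 7.

x1 = 12, x2 = 7, maximum P = 498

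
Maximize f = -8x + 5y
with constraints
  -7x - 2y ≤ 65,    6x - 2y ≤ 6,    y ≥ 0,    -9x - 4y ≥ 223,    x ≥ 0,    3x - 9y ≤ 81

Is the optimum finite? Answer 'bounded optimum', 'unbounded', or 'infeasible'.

The boundaries 6x - 2y = 6 and y = 0 meet at (1, 0), but that point violates -9x - 4y ≥ 223. Every candidate vertex is excluded by some other constraint, so the feasible region is empty.

infeasible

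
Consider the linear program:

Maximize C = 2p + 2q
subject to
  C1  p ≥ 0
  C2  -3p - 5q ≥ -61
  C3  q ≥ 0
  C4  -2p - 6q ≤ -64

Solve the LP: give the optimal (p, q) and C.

Corner points and C = 2p + 2q:
  (0, 61/5) → C = 122/5
  (0, 32/3) → C = 64/3
  (23/4, 35/4) → C = 29

p = 23/4, q = 35/4, maximum C = 29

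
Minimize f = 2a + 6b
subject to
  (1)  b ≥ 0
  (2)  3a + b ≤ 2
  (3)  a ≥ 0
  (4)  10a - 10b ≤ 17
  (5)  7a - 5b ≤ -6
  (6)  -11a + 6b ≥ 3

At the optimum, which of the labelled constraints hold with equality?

(3) and (5)

Corner points and f = 2a + 6b:
  (0, 2) → f = 12
  (2/11, 16/11) → f = 100/11
  (0, 6/5) → f = 36/5

The minimum is at (0, 6/5). Substituting into each constraint, equality holds for (3) and (5); the remaining constraints have slack.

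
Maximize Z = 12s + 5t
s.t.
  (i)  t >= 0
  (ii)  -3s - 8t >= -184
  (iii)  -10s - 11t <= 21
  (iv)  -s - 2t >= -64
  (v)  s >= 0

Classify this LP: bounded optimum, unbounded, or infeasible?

bounded optimum

Feasible corners and Z = 12s + 5t:
  (184/3, 0) → Z = 736
  (0, 0) → Z = 0
  (0, 23) → Z = 115
The feasible region has finitely many vertices and no improving ray; the maximum is 736 at (184/3, 0).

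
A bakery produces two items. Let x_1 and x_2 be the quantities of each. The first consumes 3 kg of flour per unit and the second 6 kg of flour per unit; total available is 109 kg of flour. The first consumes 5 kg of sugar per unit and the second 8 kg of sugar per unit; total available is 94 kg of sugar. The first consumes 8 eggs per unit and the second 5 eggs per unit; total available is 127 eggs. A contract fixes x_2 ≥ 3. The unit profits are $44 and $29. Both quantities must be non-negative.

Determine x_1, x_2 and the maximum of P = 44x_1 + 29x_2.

x_1 = 14, x_2 = 3, maximum P = 703

Vertices and P = 44x_1 + 29x_2:
  (0, 47/4) → P = 1363/4
  (0, 3) → P = 87
  (14, 3) → P = 703

The binding constraints are 5x_1 + 8x_2 = 94 and 8x_1 + 5x_2 = 127.
Solving simultaneously gives x_1 = 14, x_2 = 3.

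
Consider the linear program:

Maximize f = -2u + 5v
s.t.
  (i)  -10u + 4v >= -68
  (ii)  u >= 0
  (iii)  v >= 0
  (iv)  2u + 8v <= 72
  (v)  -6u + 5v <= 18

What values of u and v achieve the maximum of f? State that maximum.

The optimum lies where 2u + 8v = 72 and -6u + 5v = 18.
Solving simultaneously gives u = 108/29, v = 234/29.

u = 108/29, v = 234/29, maximum f = 954/29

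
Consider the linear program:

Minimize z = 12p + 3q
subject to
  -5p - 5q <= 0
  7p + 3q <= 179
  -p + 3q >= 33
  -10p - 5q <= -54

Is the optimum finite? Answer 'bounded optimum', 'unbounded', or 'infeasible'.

unbounded

From the feasible point (73/4, 205/12), moving in the direction (-5, 10) keeps every constraint satisfied while z decreases without bound.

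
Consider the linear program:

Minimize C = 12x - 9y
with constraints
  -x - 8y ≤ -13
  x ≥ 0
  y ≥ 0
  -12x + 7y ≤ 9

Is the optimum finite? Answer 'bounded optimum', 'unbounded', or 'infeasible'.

From the feasible point (13, 0), moving in the direction (7, 12) keeps every constraint satisfied while C decreases without bound.

unbounded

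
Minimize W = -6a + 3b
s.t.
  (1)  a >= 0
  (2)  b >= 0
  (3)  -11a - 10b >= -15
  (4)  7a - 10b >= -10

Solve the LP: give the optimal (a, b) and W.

Corner points and W = -6a + 3b:
  (0, 0) → W = 0
  (0, 1) → W = 3
  (15/11, 0) → W = -90/11
  (5/18, 43/36) → W = 23/12

At the optimal vertex, b = 0 and -11a - 10b = -15.
Solving simultaneously gives a = 15/11, b = 0.

a = 15/11, b = 0, minimum W = -90/11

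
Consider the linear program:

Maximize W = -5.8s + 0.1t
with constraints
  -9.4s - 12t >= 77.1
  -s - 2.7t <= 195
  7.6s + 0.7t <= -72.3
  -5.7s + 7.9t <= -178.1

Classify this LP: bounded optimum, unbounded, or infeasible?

Extreme points and W = -5.8s + 0.1t:
  (-5871/1982, -70485/991) → W = 49887/4955
  (-105963/2329, -128960/2329) → W = 3008447/11645
  (-2350/337, -9293/337) → W = 127007/3370
The feasible region has finitely many vertices and no improving ray; the maximum is 3008447/11645 at (-105963/2329, -128960/2329).

bounded optimum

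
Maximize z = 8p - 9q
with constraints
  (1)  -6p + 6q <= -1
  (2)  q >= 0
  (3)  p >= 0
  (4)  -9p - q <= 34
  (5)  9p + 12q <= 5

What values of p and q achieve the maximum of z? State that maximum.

At the optimal vertex, q = 0 and 9p + 12q = 5.
Solving simultaneously gives p = 5/9, q = 0.

p = 5/9, q = 0, maximum z = 40/9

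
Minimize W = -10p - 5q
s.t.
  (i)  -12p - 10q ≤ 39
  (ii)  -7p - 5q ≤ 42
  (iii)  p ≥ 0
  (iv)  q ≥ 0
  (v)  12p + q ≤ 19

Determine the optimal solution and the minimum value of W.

The binding constraints are p = 0 and 12p + q = 19.
Solving simultaneously gives p = 0, q = 19.

p = 0, q = 19, minimum W = -95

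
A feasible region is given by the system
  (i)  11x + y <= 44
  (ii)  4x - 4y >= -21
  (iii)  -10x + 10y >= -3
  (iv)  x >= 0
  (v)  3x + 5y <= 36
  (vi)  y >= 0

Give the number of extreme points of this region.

6

Pairwise boundary intersections that survive every other constraint:
  (443/120, 407/120)
  (46/13, 66/13)
  (0, 21/4)
  (39/32, 207/32)
  (3/10, 0)
  (0, 0)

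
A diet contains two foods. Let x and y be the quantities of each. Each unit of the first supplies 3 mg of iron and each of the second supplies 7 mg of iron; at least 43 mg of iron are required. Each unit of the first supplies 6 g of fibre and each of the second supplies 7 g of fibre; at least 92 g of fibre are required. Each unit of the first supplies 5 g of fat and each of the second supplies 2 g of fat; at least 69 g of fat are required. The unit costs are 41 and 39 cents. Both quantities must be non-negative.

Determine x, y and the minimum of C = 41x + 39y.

Feasible corners and C = 41x + 39y:
  (0, 69/2) → C = 2691/2
  (46/3, 0) → C = 1886/3
  (13, 2) → C = 611
The feasible region is unbounded (it extends along (0, 1), (1, 0)), but C strictly increases along every unbounded feasible direction, so there is no improving ray and the minimum is attained at a vertex.

x = 13, y = 2, minimum C = 611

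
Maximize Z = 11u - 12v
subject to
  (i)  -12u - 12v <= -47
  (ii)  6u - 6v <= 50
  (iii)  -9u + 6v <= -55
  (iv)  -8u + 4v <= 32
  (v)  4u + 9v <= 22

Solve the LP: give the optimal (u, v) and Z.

Extreme points and Z = 11u - 12v:
  (49/8, -53/24) → Z = 751/8
  (157/30, -79/60) → Z = 2201/30
  (97/13, -34/39) → Z = 1203/13
  (209/35, -22/105) → Z = 341/5

At the optimal vertex, -12u - 12v = -47 and 6u - 6v = 50.
Solving simultaneously gives u = 49/8, v = -53/24.

u = 49/8, v = -53/24, maximum Z = 751/8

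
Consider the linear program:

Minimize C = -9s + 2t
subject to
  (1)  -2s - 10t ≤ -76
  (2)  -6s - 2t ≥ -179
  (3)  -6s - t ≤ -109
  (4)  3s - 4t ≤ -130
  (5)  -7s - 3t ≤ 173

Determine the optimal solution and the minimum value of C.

s = 76/5, t = 439/10, minimum C = -49

Corner points and C = -9s + 2t:
  (13/2, 70) → C = 163/2
  (76/5, 439/10) → C = -49
  (34/3, 41) → C = -20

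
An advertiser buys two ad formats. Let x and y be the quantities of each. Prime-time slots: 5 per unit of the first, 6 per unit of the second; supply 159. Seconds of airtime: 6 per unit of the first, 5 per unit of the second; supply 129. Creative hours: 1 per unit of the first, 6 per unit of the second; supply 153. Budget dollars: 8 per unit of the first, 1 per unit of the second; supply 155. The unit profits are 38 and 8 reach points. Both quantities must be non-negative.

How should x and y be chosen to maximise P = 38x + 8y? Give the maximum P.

Extreme points and P = 38x + 8y:
  (0, 0) → P = 0
  (0, 51/2) → P = 204
  (155/8, 0) → P = 2945/4
  (9/31, 789/31) → P = 6654/31
  (19, 3) → P = 746

x = 19, y = 3, maximum P = 746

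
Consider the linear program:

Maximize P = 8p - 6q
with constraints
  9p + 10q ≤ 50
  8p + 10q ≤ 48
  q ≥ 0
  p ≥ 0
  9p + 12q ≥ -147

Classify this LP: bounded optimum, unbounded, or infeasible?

bounded optimum

Corner points and P = 8p - 6q:
  (2, 16/5) → P = -16/5
  (50/9, 0) → P = 400/9
  (0, 24/5) → P = -144/5
  (0, 0) → P = 0
The feasible region has finitely many vertices and no improving ray; the maximum is 400/9 at (50/9, 0).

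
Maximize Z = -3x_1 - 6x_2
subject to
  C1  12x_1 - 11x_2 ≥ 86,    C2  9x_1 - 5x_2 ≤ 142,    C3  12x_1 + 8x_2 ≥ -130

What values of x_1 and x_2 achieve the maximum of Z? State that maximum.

Vertices and Z = -3x_1 - 6x_2:
  (1132/39, 310/13) → Z = -2992/13
  (-371/114, -216/19) → Z = 2963/38
  (81/22, -479/22) → Z = 2631/22

At the optimal vertex, 9x_1 - 5x_2 = 142 and 12x_1 + 8x_2 = -130.
Solving simultaneously gives x_1 = 81/22, x_2 = -479/22.

x_1 = 81/22, x_2 = -479/22, maximum Z = 2631/22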